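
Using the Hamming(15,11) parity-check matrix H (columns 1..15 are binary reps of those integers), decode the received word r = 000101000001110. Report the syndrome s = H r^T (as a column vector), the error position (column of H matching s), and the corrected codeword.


s = (1, 1, 0, 1)^T, error position = 13, corrected codeword c = 000101000001010

Compute s = H r^T mod 2 one row at a time:
  s_1 = 0 + 0 + 0 + 0 + 1 + 1 + 1 + 0 = 3 ≡ 1 (mod 2).
  s_2 = 1 + 0 + 1 + 0 + 1 + 1 + 1 + 0 = 5 ≡ 1 (mod 2).
  s_3 = 0 + 0 + 1 + 0 + 0 + 0 + 1 + 0 = 2 ≡ 0 (mod 2).
  s_4 = 0 + 0 + 0 + 0 + 0 + 0 + 1 + 0 = 1 ≡ 1 (mod 2).
s = (1, 1, 0, 1)^T — this equals column 13 of H (binary 1101), so error is at position 13.
Correct: flip bit 13 of r = 000101000001110 to get c = 000101000001010.


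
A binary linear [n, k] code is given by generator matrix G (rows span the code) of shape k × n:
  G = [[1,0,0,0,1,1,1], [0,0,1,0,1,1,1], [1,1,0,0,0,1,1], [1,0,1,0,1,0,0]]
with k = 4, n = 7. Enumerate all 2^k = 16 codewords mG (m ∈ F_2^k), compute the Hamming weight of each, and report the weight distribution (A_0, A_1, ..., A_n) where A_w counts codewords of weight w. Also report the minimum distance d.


Weight distribution: A_0 = 1, A_1 = 2, A_2 = 2, A_3 = 4, A_4 = 5, A_5 = 2. Minimum distance d = 1.

Enumerate all 2^4 = 16 messages m ∈ F_2^4.
For each, compute codeword c = mG in F_2^7, then tally its weight.
  m = 0000 → c = 0000000, weight = 0.
  m = 1000 → c = 1000111, weight = 4.
  m = 0100 → c = 0010111, weight = 4.
  m = 1100 → c = 1010000, weight = 2.
  m = 0010 → c = 1100011, weight = 4.
  m = 1010 → c = 0100100, weight = 2.
  m = 0110 → c = 1110100, weight = 4.
  m = 1110 → c = 0110011, weight = 4.
  m = 0001 → c = 1010100, weight = 3.
  m = 1001 → c = 0010011, weight = 3.
  m = 0101 → c = 1000011, weight = 3.
  m = 1101 → c = 0000100, weight = 1.
  m = 0011 → c = 0110111, weight = 5.
  m = 1011 → c = 1110000, weight = 3.
  m = 0111 → c = 0100000, weight = 1.
  m = 1111 → c = 1100111, weight = 5.
Tally weights:
  weight 0: 1 codewords.
  weight 1: 2 codewords.
  weight 2: 2 codewords.
  weight 3: 4 codewords.
  weight 4: 5 codewords.
  weight 5: 2 codewords.
Minimum distance d = smallest w > 0 with A_w > 0 = 1.
Sanity: Σ A_w = 16 = 2^4 = 16 ✓.


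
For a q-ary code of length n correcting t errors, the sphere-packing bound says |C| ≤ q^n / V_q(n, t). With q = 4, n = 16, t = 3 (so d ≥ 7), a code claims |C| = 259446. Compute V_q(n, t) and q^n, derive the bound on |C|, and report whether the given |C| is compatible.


V_q(n, t) = 16249, q^n = 4294967296, Hamming bound = 264321, |C| = 259446 ≤ bound (satisfied).

Step 1: Compute V_q(n, t) = Σ_{j=0}^3 C(n, j) (q−1)^j.
  j = 0: C(16,0)·(3)^0 = 1·1 = 1.
  j = 1: C(16,1)·(3)^1 = 16·3 = 48.
  j = 2: C(16,2)·(3)^2 = 120·9 = 1080.
  j = 3: C(16,3)·(3)^3 = 560·27 = 15120.
  V_q(n, t) = 1 + 48 + 1080 + 15120 = 16249.
Step 2: q^n = 4^16 = 4294967296.
Step 3: Hamming bound ⌊q^n / V_q(n,t)⌋ = ⌊4294967296/16249⌋ = 264321.
Step 4: Compare |C| = 259446 to 264321: satisfied.
The claimed |C| lies below the Hamming bound.


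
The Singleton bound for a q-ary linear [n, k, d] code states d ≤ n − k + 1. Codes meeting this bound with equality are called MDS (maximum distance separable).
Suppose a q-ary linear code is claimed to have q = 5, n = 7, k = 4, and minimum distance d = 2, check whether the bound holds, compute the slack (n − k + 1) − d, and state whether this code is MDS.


Singleton RHS = n − k + 1 = 4, slack = 2, bound satisfied, not MDS.

Singleton bound: d ≤ n − k + 1.
Here n = 7, k = 4, so n − k + 1 = 4.
Given d = 2, check d ≤ 4: YES.
Slack = (n − k + 1) − d = 2.
The code is NOT MDS (slack = 2 > 0).
Description: the claimed parameters are [7, 4, 2]_5; such a code would be non-MDS.


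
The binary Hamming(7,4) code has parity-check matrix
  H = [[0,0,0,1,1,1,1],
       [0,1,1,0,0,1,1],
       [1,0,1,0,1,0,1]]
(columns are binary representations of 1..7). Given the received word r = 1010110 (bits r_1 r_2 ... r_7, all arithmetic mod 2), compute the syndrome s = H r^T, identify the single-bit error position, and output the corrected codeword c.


s = (0, 0, 1)^T, error position = 1, corrected codeword c = 0010110

Compute s = H r^T mod 2 one row at a time:
  s_1 = 0 + 1 + 1 + 0 = 2 ≡ 0 (mod 2).
  s_2 = 0 + 1 + 1 + 0 = 2 ≡ 0 (mod 2).
  s_3 = 1 + 1 + 1 + 0 = 3 ≡ 1 (mod 2).
s = (0, 0, 1)^T — this equals column 1 of H (binary 001), so error is at position 1.
Correct: flip bit 1 of r = 1010110 to get c = 0010110.


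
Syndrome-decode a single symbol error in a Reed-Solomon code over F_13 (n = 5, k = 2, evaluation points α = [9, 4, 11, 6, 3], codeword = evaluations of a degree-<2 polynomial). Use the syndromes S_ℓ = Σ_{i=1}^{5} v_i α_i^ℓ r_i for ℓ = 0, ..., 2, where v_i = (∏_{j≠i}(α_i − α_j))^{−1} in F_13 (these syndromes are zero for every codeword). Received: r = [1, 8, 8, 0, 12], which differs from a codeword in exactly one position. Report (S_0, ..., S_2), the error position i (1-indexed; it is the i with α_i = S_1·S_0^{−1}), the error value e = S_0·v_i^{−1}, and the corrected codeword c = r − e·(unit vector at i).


S = (2, 9, 8), error at position 3, error magnitude e = 2, c = [1, 8, 6, 0, 12].

Step 1: column multipliers v_i = (∏_{j≠i}(α_i − α_j))^{−1} mod 13.
  i = 1 (α = 9): (9−4)(9−11)(9−6)(9−3) = 5·(−2)·3·6 = −180 ≡ 2, so v_1 = 2^{−1} = 7 (mod 13).
  i = 2 (α = 4): (4−9)(4−11)(4−6)(4−3) = (−5)·(−7)·(−2)·1 = −70 ≡ 8, so v_2 = 8^{−1} = 5 (mod 13).
  i = 3 (α = 11): (11−9)(11−4)(11−6)(11−3) = 2·7·5·8 = 560 ≡ 1, so v_3 = 1^{−1} = 1 (mod 13).
  i = 4 (α = 6): (6−9)(6−4)(6−11)(6−3) = (−3)·2·(−5)·3 = 90 ≡ 12, so v_4 = 12^{−1} = 12 (mod 13).
  i = 5 (α = 3): (3−9)(3−4)(3−11)(3−6) = (−6)·(−1)·(−8)·(−3) = 144 ≡ 1, so v_5 = 1^{−1} = 1 (mod 13).
  v = [7, 5, 1, 12, 1].
Step 2: syndromes of r = [1, 8, 8, 0, 12] (all sums mod 13).
  S_0 = Σ v_i r_i = 7·1 + 5·8 + 1·8 + 12·0 + 1·12 = 67 ≡ 2.
  S_1 = Σ v_i α_i r_i = 7·9·1 + 5·4·8 + 1·11·8 + 12·6·0 + 1·3·12 = 347 ≡ 9.
  α_i^2 mod 13 = [3, 3, 4, 10, 9].
  S_2 = Σ v_i α_i^2 r_i = 7·3·1 + 5·3·8 + 1·4·8 + 12·10·0 + 1·9·12 = 281 ≡ 8.
  S = (2, 9, 8) ≠ 0, so r is not a codeword (an error is present).
Step 3: locate the error. For a single error e at position i, S_ℓ = v_i·e·α_i^ℓ, so α_err = S_1/S_0.
  S_0^{−1} = 2^{−1} = 7 (mod 13), so α_err = 9·7 = 63 ≡ 11 = α_3. Error position i = 3.
  Consistency check: S_2/S_1 = 8·3 = 24 ≡ 11 = α_err ✓ (single-error assumption holds).
Step 4: error magnitude e = S_0/v_3 = S_0·∏_{j≠3}(α_3 − α_j) = 2·1 = 2 ≡ 2 (mod 13).
Step 5: correct position 3: c_3 = r_3 − e = 8 − 2 ≡ 6 (mod 13). Hence c = [1, 8, 6, 0, 12].
  Check: interpolating c through the α_i gives m(x) = 11 + 9·x (degree < 2) with m(α_i) = c_i for every i, so c is indeed a codeword.


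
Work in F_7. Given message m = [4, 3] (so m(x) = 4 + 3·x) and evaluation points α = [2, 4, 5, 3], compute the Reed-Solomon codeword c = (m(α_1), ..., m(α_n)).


c = [3, 2, 5, 6]

Message polynomial: m(x) = 4 + 3·x (mod 7).
For each evaluation point α_i, compute m(α_i) mod 7:
  α_1 = 2: Horner steps 3 → 3, so m(2) = 3.
  α_2 = 4: Horner steps 3 → 2, so m(4) = 2.
  α_3 = 5: Horner steps 3 → 5, so m(5) = 5.
  α_4 = 3: Horner steps 3 → 6, so m(3) = 6.
Codeword c = [3, 2, 5, 6] ∈ F_7^4.


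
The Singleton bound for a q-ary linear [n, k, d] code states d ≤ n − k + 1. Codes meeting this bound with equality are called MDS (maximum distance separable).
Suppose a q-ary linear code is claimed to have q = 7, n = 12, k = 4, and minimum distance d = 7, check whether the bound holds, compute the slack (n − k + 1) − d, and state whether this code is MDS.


Singleton RHS = n − k + 1 = 9, slack = 2, bound satisfied, not MDS.

Singleton bound: d ≤ n − k + 1.
Here n = 12, k = 4, so n − k + 1 = 9.
Given d = 7, check d ≤ 9: YES.
Slack = (n − k + 1) − d = 2.
The code is NOT MDS (slack = 2 > 0).
Description: the claimed parameters are [12, 4, 7]_7; such a code would be non-MDS.


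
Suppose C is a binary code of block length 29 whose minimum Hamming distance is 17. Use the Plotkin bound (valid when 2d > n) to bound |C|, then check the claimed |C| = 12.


Plotkin bound M ≤ 6; given |C| = 12 > bound (violated).

Check applicability: 2d = 34, n = 29.
2d − n = 5 > 0, so Plotkin applies.
Compute d/(2d−n) = 17/5 ≈ 3.4000.
⌊d/(2d−n)⌋ = 3.
Plotkin bound: M ≤ 2·3 = 6.
Given |C| = 12, check: VIOLATED.
This |C| is above the Plotkin bound, so no binary code with n = 29, d = 17 and 12 codewords exists.


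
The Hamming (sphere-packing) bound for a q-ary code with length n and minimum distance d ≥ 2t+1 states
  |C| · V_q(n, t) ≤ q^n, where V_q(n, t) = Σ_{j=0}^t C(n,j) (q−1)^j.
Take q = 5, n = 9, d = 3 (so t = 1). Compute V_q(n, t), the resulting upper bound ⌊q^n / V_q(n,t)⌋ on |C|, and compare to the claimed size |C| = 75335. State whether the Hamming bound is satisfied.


V_q(n, t) = 37, q^n = 1953125, Hamming bound = 52787, |C| = 75335 > bound (violated).

Step 1: Compute V_q(n, t) = Σ_{j=0}^1 C(n, j) (q−1)^j.
  j = 0: C(9,0)·(4)^0 = 1·1 = 1.
  j = 1: C(9,1)·(4)^1 = 9·4 = 36.
  V_q(n, t) = 1 + 36 = 37.
Step 2: q^n = 5^9 = 1953125.
Step 3: Hamming bound ⌊q^n / V_q(n,t)⌋ = ⌊1953125/37⌋ = 52787.
Step 4: Compare |C| = 75335 to 52787: violated.
The claimed |C| lies above the Hamming bound, so no 5-ary code of length 9 with d ≥ 3 can have 75335 codewords.


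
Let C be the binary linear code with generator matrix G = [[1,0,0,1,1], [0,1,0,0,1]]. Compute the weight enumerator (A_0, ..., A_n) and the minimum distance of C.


Weight distribution: A_0 = 1, A_2 = 1, A_3 = 2. Minimum distance d = 2.

Enumerate all 2^2 = 4 messages m ∈ F_2^2.
For each, compute codeword c = mG in F_2^5, then tally its weight.
  m = 00 → c = 00000, weight = 0.
  m = 10 → c = 10011, weight = 3.
  m = 01 → c = 01001, weight = 2.
  m = 11 → c = 11010, weight = 3.
Tally weights:
  weight 0: 1 codewords.
  weight 2: 1 codewords.
  weight 3: 2 codewords.
Minimum distance d = smallest w > 0 with A_w > 0 = 2.
Sanity: Σ A_w = 4 = 2^2 = 4 ✓.


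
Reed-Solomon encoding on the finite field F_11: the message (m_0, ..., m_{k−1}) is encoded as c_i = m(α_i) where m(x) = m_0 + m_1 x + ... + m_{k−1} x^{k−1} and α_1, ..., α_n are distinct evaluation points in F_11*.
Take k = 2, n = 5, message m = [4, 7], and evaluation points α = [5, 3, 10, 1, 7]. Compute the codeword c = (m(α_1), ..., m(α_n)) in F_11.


c = [6, 3, 8, 0, 9]

Message polynomial: m(x) = 4 + 7·x (mod 11).
For each evaluation point α_i, compute m(α_i) mod 11:
  α_1 = 5: Horner steps 7 → 6, so m(5) = 6.
  α_2 = 3: Horner steps 7 → 3, so m(3) = 3.
  α_3 = 10: Horner steps 7 → 8, so m(10) = 8.
  α_4 = 1: Horner steps 7 → 0, so m(1) = 0.
  α_5 = 7: Horner steps 7 → 9, so m(7) = 9.
Codeword c = [6, 3, 8, 0, 9] ∈ F_11^5.


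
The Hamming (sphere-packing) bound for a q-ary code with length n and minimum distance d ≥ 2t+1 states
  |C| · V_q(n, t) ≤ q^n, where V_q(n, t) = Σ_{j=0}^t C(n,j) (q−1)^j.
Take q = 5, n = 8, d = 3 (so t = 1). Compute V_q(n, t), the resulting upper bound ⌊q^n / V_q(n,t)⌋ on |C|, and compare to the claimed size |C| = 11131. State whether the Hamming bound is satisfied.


V_q(n, t) = 33, q^n = 390625, Hamming bound = 11837, |C| = 11131 ≤ bound (satisfied).

Step 1: Compute V_q(n, t) = Σ_{j=0}^1 C(n, j) (q−1)^j.
  j = 0: C(8,0)·(4)^0 = 1·1 = 1.
  j = 1: C(8,1)·(4)^1 = 8·4 = 32.
  V_q(n, t) = 1 + 32 = 33.
Step 2: q^n = 5^8 = 390625.
Step 3: Hamming bound ⌊q^n / V_q(n,t)⌋ = ⌊390625/33⌋ = 11837.
Step 4: Compare |C| = 11131 to 11837: satisfied.
The claimed |C| lies below the Hamming bound.


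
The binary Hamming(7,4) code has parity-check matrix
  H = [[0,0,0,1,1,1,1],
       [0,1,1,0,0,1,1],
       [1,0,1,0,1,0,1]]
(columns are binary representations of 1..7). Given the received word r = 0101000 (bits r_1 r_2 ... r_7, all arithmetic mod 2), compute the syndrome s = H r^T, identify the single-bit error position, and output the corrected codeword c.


s = (1, 1, 0)^T, error position = 6, corrected codeword c = 0101010

Compute s = H r^T mod 2 one row at a time:
  s_1 = 1 + 0 + 0 + 0 = 1 ≡ 1 (mod 2).
  s_2 = 1 + 0 + 0 + 0 = 1 ≡ 1 (mod 2).
  s_3 = 0 + 0 + 0 + 0 = 0 ≡ 0 (mod 2).
s = (1, 1, 0)^T — this equals column 6 of H (binary 110), so error is at position 6.
Correct: flip bit 6 of r = 0101000 to get c = 0101010.


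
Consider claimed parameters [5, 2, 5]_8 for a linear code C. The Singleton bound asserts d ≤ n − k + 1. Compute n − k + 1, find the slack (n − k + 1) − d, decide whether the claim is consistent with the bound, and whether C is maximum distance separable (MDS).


Singleton RHS = n − k + 1 = 4, slack = -1, bound violated (no such code; not MDS).

Singleton bound: d ≤ n − k + 1.
Here n = 5, k = 2, so n − k + 1 = 4.
Given d = 5, check d ≤ 4: NO.
Slack = (n − k + 1) − d = -1.
The slack is negative: d = 5 exceeds n − k + 1 = 4 by 1, so the Singleton bound is violated and no linear [5, 2, 5]_8 code can exist. In particular it is not MDS (MDS requires d = n − k + 1 exactly).
Description: the claimed parameters are [5, 2, 5]_8; such a code would be impossible (violates the Singleton bound).


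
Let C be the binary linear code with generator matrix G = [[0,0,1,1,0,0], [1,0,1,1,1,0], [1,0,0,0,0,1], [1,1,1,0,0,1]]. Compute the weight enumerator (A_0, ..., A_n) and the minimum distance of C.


Weight distribution: A_0 = 1, A_2 = 6, A_4 = 9. Minimum distance d = 2.

Enumerate all 2^4 = 16 messages m ∈ F_2^4.
For each, compute codeword c = mG in F_2^6, then tally its weight.
  m = 0000 → c = 000000, weight = 0.
  m = 1000 → c = 001100, weight = 2.
  m = 0100 → c = 101110, weight = 4.
  m = 1100 → c = 100010, weight = 2.
  m = 0010 → c = 100001, weight = 2.
  m = 1010 → c = 101101, weight = 4.
  m = 0110 → c = 001111, weight = 4.
  m = 1110 → c = 000011, weight = 2.
  m = 0001 → c = 111001, weight = 4.
  m = 1001 → c = 110101, weight = 4.
  m = 0101 → c = 010111, weight = 4.
  m = 1101 → c = 011011, weight = 4.
  m = 0011 → c = 011000, weight = 2.
  m = 1011 → c = 010100, weight = 2.
  m = 0111 → c = 110110, weight = 4.
  m = 1111 → c = 111010, weight = 4.
Tally weights:
  weight 0: 1 codewords.
  weight 2: 6 codewords.
  weight 4: 9 codewords.
Minimum distance d = smallest w > 0 with A_w > 0 = 2.
Sanity: Σ A_w = 16 = 2^4 = 16 ✓.


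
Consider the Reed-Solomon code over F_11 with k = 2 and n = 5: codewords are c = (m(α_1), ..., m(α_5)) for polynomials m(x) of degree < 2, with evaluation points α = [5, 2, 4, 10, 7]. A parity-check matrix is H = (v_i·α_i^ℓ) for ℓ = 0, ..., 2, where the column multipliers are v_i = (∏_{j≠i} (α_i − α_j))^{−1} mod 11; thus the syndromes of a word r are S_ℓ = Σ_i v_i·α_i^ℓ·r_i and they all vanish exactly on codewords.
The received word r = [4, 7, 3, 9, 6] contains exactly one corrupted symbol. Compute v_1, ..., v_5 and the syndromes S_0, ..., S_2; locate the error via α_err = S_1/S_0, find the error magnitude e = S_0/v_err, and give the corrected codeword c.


S = (8, 5, 10), error at position 2, error magnitude e = 6, c = [4, 1, 3, 9, 6].

Step 1: column multipliers v_i = (∏_{j≠i}(α_i − α_j))^{−1} mod 11.
  i = 1 (α = 5): (5−2)(5−4)(5−10)(5−7) = 3·1·(−5)·(−2) = 30 ≡ 8, so v_1 = 8^{−1} = 7 (mod 11).
  i = 2 (α = 2): (2−5)(2−4)(2−10)(2−7) = (−3)·(−2)·(−8)·(−5) = 240 ≡ 9, so v_2 = 9^{−1} = 5 (mod 11).
  i = 3 (α = 4): (4−5)(4−2)(4−10)(4−7) = (−1)·2·(−6)·(−3) = −36 ≡ 8, so v_3 = 8^{−1} = 7 (mod 11).
  i = 4 (α = 10): (10−5)(10−2)(10−4)(10−7) = 5·8·6·3 = 720 ≡ 5, so v_4 = 5^{−1} = 9 (mod 11).
  i = 5 (α = 7): (7−5)(7−2)(7−4)(7−10) = 2·5·3·(−3) = −90 ≡ 9, so v_5 = 9^{−1} = 5 (mod 11).
  v = [7, 5, 7, 9, 5].
Step 2: syndromes of r = [4, 7, 3, 9, 6] (all sums mod 11).
  S_0 = Σ v_i r_i = 7·4 + 5·7 + 7·3 + 9·9 + 5·6 = 195 ≡ 8.
  S_1 = Σ v_i α_i r_i = 7·5·4 + 5·2·7 + 7·4·3 + 9·10·9 + 5·7·6 = 1314 ≡ 5.
  α_i^2 mod 11 = [3, 4, 5, 1, 5].
  S_2 = Σ v_i α_i^2 r_i = 7·3·4 + 5·4·7 + 7·5·3 + 9·1·9 + 5·5·6 = 560 ≡ 10.
  S = (8, 5, 10) ≠ 0, so r is not a codeword (an error is present).
Step 3: locate the error. For a single error e at position i, S_ℓ = v_i·e·α_i^ℓ, so α_err = S_1/S_0.
  S_0^{−1} = 8^{−1} = 7 (mod 11), so α_err = 5·7 = 35 ≡ 2 = α_2. Error position i = 2.
  Consistency check: S_2/S_1 = 10·9 = 90 ≡ 2 = α_err ✓ (single-error assumption holds).
Step 4: error magnitude e = S_0/v_2 = S_0·∏_{j≠2}(α_2 − α_j) = 8·9 = 72 ≡ 6 (mod 11).
Step 5: correct position 2: c_2 = r_2 − e = 7 − 6 ≡ 1 (mod 11). Hence c = [4, 1, 3, 9, 6].
  Check: interpolating c through the α_i gives m(x) = 10 + 1·x (degree < 2) with m(α_i) = c_i for every i, so c is indeed a codeword.


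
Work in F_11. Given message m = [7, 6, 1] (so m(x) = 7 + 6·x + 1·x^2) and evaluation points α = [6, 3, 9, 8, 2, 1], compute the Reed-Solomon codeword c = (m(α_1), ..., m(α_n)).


c = [2, 1, 10, 9, 1, 3]

Message polynomial: m(x) = 7 + 6·x + 1·x^2 (mod 11).
For each evaluation point α_i, compute m(α_i) mod 11:
  α_1 = 6: Horner steps 1 → 1 → 2, so m(6) = 2.
  α_2 = 3: Horner steps 1 → 9 → 1, so m(3) = 1.
  α_3 = 9: Horner steps 1 → 4 → 10, so m(9) = 10.
  α_4 = 8: Horner steps 1 → 3 → 9, so m(8) = 9.
  α_5 = 2: Horner steps 1 → 8 → 1, so m(2) = 1.
  α_6 = 1: Horner steps 1 → 7 → 3, so m(1) = 3.
Codeword c = [2, 1, 10, 9, 1, 3] ∈ F_11^6.


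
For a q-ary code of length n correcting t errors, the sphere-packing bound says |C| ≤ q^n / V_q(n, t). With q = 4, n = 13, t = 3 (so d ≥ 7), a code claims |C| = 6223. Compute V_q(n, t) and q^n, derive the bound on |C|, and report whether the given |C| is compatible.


V_q(n, t) = 8464, q^n = 67108864, Hamming bound = 7928, |C| = 6223 ≤ bound (satisfied).

Step 1: Compute V_q(n, t) = Σ_{j=0}^3 C(n, j) (q−1)^j.
  j = 0: C(13,0)·(3)^0 = 1·1 = 1.
  j = 1: C(13,1)·(3)^1 = 13·3 = 39.
  j = 2: C(13,2)·(3)^2 = 78·9 = 702.
  j = 3: C(13,3)·(3)^3 = 286·27 = 7722.
  V_q(n, t) = 1 + 39 + 702 + 7722 = 8464.
Step 2: q^n = 4^13 = 67108864.
Step 3: Hamming bound ⌊q^n / V_q(n,t)⌋ = ⌊67108864/8464⌋ = 7928.
Step 4: Compare |C| = 6223 to 7928: satisfied.
The claimed |C| lies below the Hamming bound.


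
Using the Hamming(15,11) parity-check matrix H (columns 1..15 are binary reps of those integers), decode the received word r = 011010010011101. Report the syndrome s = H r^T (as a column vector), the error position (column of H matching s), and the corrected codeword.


s = (1, 0, 0, 1)^T, error position = 9, corrected codeword c = 011010011011101

Compute s = H r^T mod 2 one row at a time:
  s_1 = 1 + 0 + 0 + 1 + 1 + 1 + 0 + 1 = 5 ≡ 1 (mod 2).
  s_2 = 0 + 1 + 0 + 0 + 1 + 1 + 0 + 1 = 4 ≡ 0 (mod 2).
  s_3 = 1 + 1 + 0 + 0 + 0 + 1 + 0 + 1 = 4 ≡ 0 (mod 2).
  s_4 = 0 + 1 + 1 + 0 + 0 + 1 + 1 + 1 = 5 ≡ 1 (mod 2).
s = (1, 0, 0, 1)^T — this equals column 9 of H (binary 1001), so error is at position 9.
Correct: flip bit 9 of r = 011010010011101 to get c = 011010011011101.


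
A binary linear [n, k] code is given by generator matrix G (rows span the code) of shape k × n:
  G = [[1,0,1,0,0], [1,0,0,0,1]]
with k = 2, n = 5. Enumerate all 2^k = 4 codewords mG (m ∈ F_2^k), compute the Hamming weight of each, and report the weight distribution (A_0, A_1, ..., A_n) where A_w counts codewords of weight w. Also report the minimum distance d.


Weight distribution: A_0 = 1, A_2 = 3. Minimum distance d = 2.

Enumerate all 2^2 = 4 messages m ∈ F_2^2.
For each, compute codeword c = mG in F_2^5, then tally its weight.
  m = 00 → c = 00000, weight = 0.
  m = 10 → c = 10100, weight = 2.
  m = 01 → c = 10001, weight = 2.
  m = 11 → c = 00101, weight = 2.
Tally weights:
  weight 0: 1 codewords.
  weight 2: 3 codewords.
Minimum distance d = smallest w > 0 with A_w > 0 = 2.
Sanity: Σ A_w = 4 = 2^2 = 4 ✓.


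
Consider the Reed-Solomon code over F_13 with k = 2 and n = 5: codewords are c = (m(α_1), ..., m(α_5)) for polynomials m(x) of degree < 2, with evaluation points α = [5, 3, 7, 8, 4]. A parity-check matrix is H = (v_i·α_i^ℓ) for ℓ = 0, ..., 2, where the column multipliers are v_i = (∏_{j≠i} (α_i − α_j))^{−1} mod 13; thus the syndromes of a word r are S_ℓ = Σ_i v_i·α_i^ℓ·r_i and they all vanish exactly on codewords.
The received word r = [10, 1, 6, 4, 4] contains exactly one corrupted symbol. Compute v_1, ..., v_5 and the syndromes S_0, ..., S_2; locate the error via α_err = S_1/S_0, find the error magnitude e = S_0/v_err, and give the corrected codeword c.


S = (5, 7, 2), error at position 5, error magnitude e = 5, c = [10, 1, 6, 4, 12].

Step 1: column multipliers v_i = (∏_{j≠i}(α_i − α_j))^{−1} mod 13.
  i = 1 (α = 5): (5−3)(5−7)(5−8)(5−4) = 2·(−2)·(−3)·1 = 12 ≡ 12, so v_1 = 12^{−1} = 12 (mod 13).
  i = 2 (α = 3): (3−5)(3−7)(3−8)(3−4) = (−2)·(−4)·(−5)·(−1) = 40 ≡ 1, so v_2 = 1^{−1} = 1 (mod 13).
  i = 3 (α = 7): (7−5)(7−3)(7−8)(7−4) = 2·4·(−1)·3 = −24 ≡ 2, so v_3 = 2^{−1} = 7 (mod 13).
  i = 4 (α = 8): (8−5)(8−3)(8−7)(8−4) = 3·5·1·4 = 60 ≡ 8, so v_4 = 8^{−1} = 5 (mod 13).
  i = 5 (α = 4): (4−5)(4−3)(4−7)(4−8) = (−1)·1·(−3)·(−4) = −12 ≡ 1, so v_5 = 1^{−1} = 1 (mod 13).
  v = [12, 1, 7, 5, 1].
Step 2: syndromes of r = [10, 1, 6, 4, 4] (all sums mod 13).
  S_0 = Σ v_i r_i = 12·10 + 1·1 + 7·6 + 5·4 + 1·4 = 187 ≡ 5.
  S_1 = Σ v_i α_i r_i = 12·5·10 + 1·3·1 + 7·7·6 + 5·8·4 + 1·4·4 = 1073 ≡ 7.
  α_i^2 mod 13 = [12, 9, 10, 12, 3].
  S_2 = Σ v_i α_i^2 r_i = 12·12·10 + 1·9·1 + 7·10·6 + 5·12·4 + 1·3·4 = 2121 ≡ 2.
  S = (5, 7, 2) ≠ 0, so r is not a codeword (an error is present).
Step 3: locate the error. For a single error e at position i, S_ℓ = v_i·e·α_i^ℓ, so α_err = S_1/S_0.
  S_0^{−1} = 5^{−1} = 8 (mod 13), so α_err = 7·8 = 56 ≡ 4 = α_5. Error position i = 5.
  Consistency check: S_2/S_1 = 2·2 = 4 ≡ 4 = α_err ✓ (single-error assumption holds).
Step 4: error magnitude e = S_0/v_5 = S_0·∏_{j≠5}(α_5 − α_j) = 5·1 = 5 ≡ 5 (mod 13).
Step 5: correct position 5: c_5 = r_5 − e = 4 − 5 ≡ 12 (mod 13). Hence c = [10, 1, 6, 4, 12].
  Check: interpolating c through the α_i gives m(x) = 7 + 11·x (degree < 2) with m(α_i) = c_i for every i, so c is indeed a codeword.


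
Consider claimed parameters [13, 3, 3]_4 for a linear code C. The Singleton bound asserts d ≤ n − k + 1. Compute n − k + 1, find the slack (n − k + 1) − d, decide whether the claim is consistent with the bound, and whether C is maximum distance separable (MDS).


Singleton RHS = n − k + 1 = 11, slack = 8, bound satisfied, not MDS.

Singleton bound: d ≤ n − k + 1.
Here n = 13, k = 3, so n − k + 1 = 11.
Given d = 3, check d ≤ 11: YES.
Slack = (n − k + 1) − d = 8.
The code is NOT MDS (slack = 8 > 0).
Description: the claimed parameters are [13, 3, 3]_4; such a code would be non-MDS.


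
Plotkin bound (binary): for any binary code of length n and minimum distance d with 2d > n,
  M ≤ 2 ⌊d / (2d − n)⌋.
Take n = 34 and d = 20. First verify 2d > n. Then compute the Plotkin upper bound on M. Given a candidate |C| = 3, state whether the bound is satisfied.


Plotkin bound M ≤ 6; given |C| = 3 ≤ bound (satisfied).

Check applicability: 2d = 40, n = 34.
2d − n = 6 > 0, so Plotkin applies.
Compute d/(2d−n) = 20/6 ≈ 3.3333.
⌊d/(2d−n)⌋ = 3.
Plotkin bound: M ≤ 2·3 = 6.
Given |C| = 3, check: satisfied.
This |C| is below the Plotkin bound.


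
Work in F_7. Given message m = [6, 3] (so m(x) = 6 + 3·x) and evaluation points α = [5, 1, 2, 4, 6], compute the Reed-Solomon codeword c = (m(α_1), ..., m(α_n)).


c = [0, 2, 5, 4, 3]

Message polynomial: m(x) = 6 + 3·x (mod 7).
For each evaluation point α_i, compute m(α_i) mod 7:
  α_1 = 5: Horner steps 3 → 0, so m(5) = 0.
  α_2 = 1: Horner steps 3 → 2, so m(1) = 2.
  α_3 = 2: Horner steps 3 → 5, so m(2) = 5.
  α_4 = 4: Horner steps 3 → 4, so m(4) = 4.
  α_5 = 6: Horner steps 3 → 3, so m(6) = 3.
Codeword c = [0, 2, 5, 4, 3] ∈ F_7^5.


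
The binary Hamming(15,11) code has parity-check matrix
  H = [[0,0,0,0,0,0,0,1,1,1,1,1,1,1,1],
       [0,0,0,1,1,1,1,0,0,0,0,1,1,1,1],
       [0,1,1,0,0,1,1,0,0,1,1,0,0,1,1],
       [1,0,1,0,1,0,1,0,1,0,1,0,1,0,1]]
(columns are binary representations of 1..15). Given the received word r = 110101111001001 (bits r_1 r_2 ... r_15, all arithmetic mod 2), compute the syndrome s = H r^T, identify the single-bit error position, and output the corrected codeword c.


s = (0, 1, 0, 0)^T, error position = 4, corrected codeword c = 110001111001001

Compute s = H r^T mod 2 one row at a time:
  s_1 = 1 + 1 + 0 + 0 + 1 + 0 + 0 + 1 = 4 ≡ 0 (mod 2).
  s_2 = 1 + 0 + 1 + 1 + 1 + 0 + 0 + 1 = 5 ≡ 1 (mod 2).
  s_3 = 1 + 0 + 1 + 1 + 0 + 0 + 0 + 1 = 4 ≡ 0 (mod 2).
  s_4 = 1 + 0 + 0 + 1 + 1 + 0 + 0 + 1 = 4 ≡ 0 (mod 2).
s = (0, 1, 0, 0)^T — this equals column 4 of H (binary 0100), so error is at position 4.
Correct: flip bit 4 of r = 110101111001001 to get c = 110001111001001.


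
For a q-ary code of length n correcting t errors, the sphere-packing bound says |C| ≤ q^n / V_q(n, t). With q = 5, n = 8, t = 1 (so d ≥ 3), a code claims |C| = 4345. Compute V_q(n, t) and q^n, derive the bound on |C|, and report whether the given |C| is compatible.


V_q(n, t) = 33, q^n = 390625, Hamming bound = 11837, |C| = 4345 ≤ bound (satisfied).

Step 1: Compute V_q(n, t) = Σ_{j=0}^1 C(n, j) (q−1)^j.
  j = 0: C(8,0)·(4)^0 = 1·1 = 1.
  j = 1: C(8,1)·(4)^1 = 8·4 = 32.
  V_q(n, t) = 1 + 32 = 33.
Step 2: q^n = 5^8 = 390625.
Step 3: Hamming bound ⌊q^n / V_q(n,t)⌋ = ⌊390625/33⌋ = 11837.
Step 4: Compare |C| = 4345 to 11837: satisfied.
The claimed |C| lies below the Hamming bound.


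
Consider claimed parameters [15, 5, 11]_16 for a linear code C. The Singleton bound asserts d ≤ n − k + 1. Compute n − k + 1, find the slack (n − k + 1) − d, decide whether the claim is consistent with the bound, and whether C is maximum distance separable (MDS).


Singleton RHS = n − k + 1 = 11, slack = 0, bound satisfied, MDS.

Singleton bound: d ≤ n − k + 1.
Here n = 15, k = 5, so n − k + 1 = 11.
Given d = 11, check d ≤ 11: YES.
Slack = (n − k + 1) − d = 0.
The code is MDS (slack = 0).
Description: the claimed parameters are [15, 5, 11]_16; such a code would be MDS (meets Singleton bound).


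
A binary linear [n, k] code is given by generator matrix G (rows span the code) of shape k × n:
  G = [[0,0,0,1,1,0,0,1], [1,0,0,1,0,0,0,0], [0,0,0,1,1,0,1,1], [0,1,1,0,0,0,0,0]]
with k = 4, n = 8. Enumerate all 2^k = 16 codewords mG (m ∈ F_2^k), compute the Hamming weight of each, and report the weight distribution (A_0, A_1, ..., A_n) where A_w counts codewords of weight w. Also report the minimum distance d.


Weight distribution: A_0 = 1, A_1 = 1, A_2 = 2, A_3 = 4, A_4 = 3, A_5 = 3, A_6 = 2. Minimum distance d = 1.

Enumerate all 2^4 = 16 messages m ∈ F_2^4.
For each, compute codeword c = mG in F_2^8, then tally its weight.
  m = 0000 → c = 00000000, weight = 0.
  m = 1000 → c = 00011001, weight = 3.
  m = 0100 → c = 10010000, weight = 2.
  m = 1100 → c = 10001001, weight = 3.
  m = 0010 → c = 00011011, weight = 4.
  m = 1010 → c = 00000010, weight = 1.
  m = 0110 → c = 10001011, weight = 4.
  m = 1110 → c = 10010010, weight = 3.
  m = 0001 → c = 01100000, weight = 2.
  m = 1001 → c = 01111001, weight = 5.
  m = 0101 → c = 11110000, weight = 4.
  m = 1101 → c = 11101001, weight = 5.
  m = 0011 → c = 01111011, weight = 6.
  m = 1011 → c = 01100010, weight = 3.
  m = 0111 → c = 11101011, weight = 6.
  m = 1111 → c = 11110010, weight = 5.
Tally weights:
  weight 0: 1 codewords.
  weight 1: 1 codewords.
  weight 2: 2 codewords.
  weight 3: 4 codewords.
  weight 4: 3 codewords.
  weight 5: 3 codewords.
  weight 6: 2 codewords.
Minimum distance d = smallest w > 0 with A_w > 0 = 1.
Sanity: Σ A_w = 16 = 2^4 = 16 ✓.


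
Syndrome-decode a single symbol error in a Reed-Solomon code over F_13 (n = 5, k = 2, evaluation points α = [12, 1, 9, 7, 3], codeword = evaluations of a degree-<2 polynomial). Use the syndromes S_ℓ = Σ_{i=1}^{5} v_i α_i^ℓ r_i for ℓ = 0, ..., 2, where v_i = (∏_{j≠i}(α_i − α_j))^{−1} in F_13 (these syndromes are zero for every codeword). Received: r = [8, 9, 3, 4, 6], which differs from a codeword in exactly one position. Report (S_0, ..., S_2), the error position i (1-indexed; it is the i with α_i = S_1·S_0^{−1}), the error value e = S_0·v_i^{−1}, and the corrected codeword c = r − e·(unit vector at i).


S = (5, 5, 5), error at position 2, error magnitude e = 2, c = [8, 7, 3, 4, 6].

Step 1: column multipliers v_i = (∏_{j≠i}(α_i − α_j))^{−1} mod 13.
  i = 1 (α = 12): (12−1)(12−9)(12−7)(12−3) = 11·3·5·9 = 1485 ≡ 3, so v_1 = 3^{−1} = 9 (mod 13).
  i = 2 (α = 1): (1−12)(1−9)(1−7)(1−3) = (−11)·(−8)·(−6)·(−2) = 1056 ≡ 3, so v_2 = 3^{−1} = 9 (mod 13).
  i = 3 (α = 9): (9−12)(9−1)(9−7)(9−3) = (−3)·8·2·6 = −288 ≡ 11, so v_3 = 11^{−1} = 6 (mod 13).
  i = 4 (α = 7): (7−12)(7−1)(7−9)(7−3) = (−5)·6·(−2)·4 = 240 ≡ 6, so v_4 = 6^{−1} = 11 (mod 13).
  i = 5 (α = 3): (3−12)(3−1)(3−9)(3−7) = (−9)·2·(−6)·(−4) = −432 ≡ 10, so v_5 = 10^{−1} = 4 (mod 13).
  v = [9, 9, 6, 11, 4].
Step 2: syndromes of r = [8, 9, 3, 4, 6] (all sums mod 13).
  S_0 = Σ v_i r_i = 9·8 + 9·9 + 6·3 + 11·4 + 4·6 = 239 ≡ 5.
  S_1 = Σ v_i α_i r_i = 9·12·8 + 9·1·9 + 6·9·3 + 11·7·4 + 4·3·6 = 1487 ≡ 5.
  α_i^2 mod 13 = [1, 1, 3, 10, 9].
  S_2 = Σ v_i α_i^2 r_i = 9·1·8 + 9·1·9 + 6·3·3 + 11·10·4 + 4·9·6 = 863 ≡ 5.
  S = (5, 5, 5) ≠ 0, so r is not a codeword (an error is present).
Step 3: locate the error. For a single error e at position i, S_ℓ = v_i·e·α_i^ℓ, so α_err = S_1/S_0.
  S_0^{−1} = 5^{−1} = 8 (mod 13), so α_err = 5·8 = 40 ≡ 1 = α_2. Error position i = 2.
  Consistency check: S_2/S_1 = 5·8 = 40 ≡ 1 = α_err ✓ (single-error assumption holds).
Step 4: error magnitude e = S_0/v_2 = S_0·∏_{j≠2}(α_2 − α_j) = 5·3 = 15 ≡ 2 (mod 13).
Step 5: correct position 2: c_2 = r_2 − e = 9 − 2 ≡ 7 (mod 13). Hence c = [8, 7, 3, 4, 6].
  Check: interpolating c through the α_i gives m(x) = 1 + 6·x (degree < 2) with m(α_i) = c_i for every i, so c is indeed a codeword.


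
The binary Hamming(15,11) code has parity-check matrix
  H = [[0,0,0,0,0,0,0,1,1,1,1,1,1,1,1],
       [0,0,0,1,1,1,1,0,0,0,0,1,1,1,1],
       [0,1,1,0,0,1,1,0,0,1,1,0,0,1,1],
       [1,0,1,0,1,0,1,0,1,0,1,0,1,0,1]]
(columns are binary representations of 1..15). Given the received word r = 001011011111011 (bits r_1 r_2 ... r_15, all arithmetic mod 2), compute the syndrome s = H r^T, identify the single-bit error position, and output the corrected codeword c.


s = (1, 1, 0, 1)^T, error position = 13, corrected codeword c = 001011011111111

Compute s = H r^T mod 2 one row at a time:
  s_1 = 1 + 1 + 1 + 1 + 1 + 0 + 1 + 1 = 7 ≡ 1 (mod 2).
  s_2 = 0 + 1 + 1 + 0 + 1 + 0 + 1 + 1 = 5 ≡ 1 (mod 2).
  s_3 = 0 + 1 + 1 + 0 + 1 + 1 + 1 + 1 = 6 ≡ 0 (mod 2).
  s_4 = 0 + 1 + 1 + 0 + 1 + 1 + 0 + 1 = 5 ≡ 1 (mod 2).
s = (1, 1, 0, 1)^T — this equals column 13 of H (binary 1101), so error is at position 13.
Correct: flip bit 13 of r = 001011011111011 to get c = 001011011111111.


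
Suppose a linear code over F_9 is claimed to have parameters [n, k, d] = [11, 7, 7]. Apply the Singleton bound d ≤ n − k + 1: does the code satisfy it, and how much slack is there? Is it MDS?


Singleton RHS = n − k + 1 = 5, slack = -2, bound violated (no such code; not MDS).

Singleton bound: d ≤ n − k + 1.
Here n = 11, k = 7, so n − k + 1 = 5.
Given d = 7, check d ≤ 5: NO.
Slack = (n − k + 1) − d = -2.
The slack is negative: d = 7 exceeds n − k + 1 = 5 by 2, so the Singleton bound is violated and no linear [11, 7, 7]_9 code can exist. In particular it is not MDS (MDS requires d = n − k + 1 exactly).
Description: the claimed parameters are [11, 7, 7]_9; such a code would be impossible (violates the Singleton bound).


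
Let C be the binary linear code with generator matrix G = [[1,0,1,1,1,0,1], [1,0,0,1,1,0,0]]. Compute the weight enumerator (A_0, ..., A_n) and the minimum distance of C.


Weight distribution: A_0 = 1, A_2 = 1, A_3 = 1, A_5 = 1. Minimum distance d = 2.

Enumerate all 2^2 = 4 messages m ∈ F_2^2.
For each, compute codeword c = mG in F_2^7, then tally its weight.
  m = 00 → c = 0000000, weight = 0.
  m = 10 → c = 1011101, weight = 5.
  m = 01 → c = 1001100, weight = 3.
  m = 11 → c = 0010001, weight = 2.
Tally weights:
  weight 0: 1 codewords.
  weight 2: 1 codewords.
  weight 3: 1 codewords.
  weight 5: 1 codewords.
Minimum distance d = smallest w > 0 with A_w > 0 = 2.
Sanity: Σ A_w = 4 = 2^2 = 4 ✓.


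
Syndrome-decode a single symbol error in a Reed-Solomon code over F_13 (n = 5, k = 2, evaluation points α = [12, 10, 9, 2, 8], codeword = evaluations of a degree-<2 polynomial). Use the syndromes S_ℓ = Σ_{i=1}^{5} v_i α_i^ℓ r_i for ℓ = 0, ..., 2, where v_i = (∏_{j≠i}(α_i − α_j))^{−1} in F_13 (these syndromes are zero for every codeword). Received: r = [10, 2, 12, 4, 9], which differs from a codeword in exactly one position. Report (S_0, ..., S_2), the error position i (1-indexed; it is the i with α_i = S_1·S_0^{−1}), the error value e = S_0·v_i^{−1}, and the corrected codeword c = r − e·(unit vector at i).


S = (9, 4, 9), error at position 1, error magnitude e = 2, c = [8, 2, 12, 4, 9].

Step 1: column multipliers v_i = (∏_{j≠i}(α_i − α_j))^{−1} mod 13.
  i = 1 (α = 12): (12−10)(12−9)(12−2)(12−8) = 2·3·10·4 = 240 ≡ 6, so v_1 = 6^{−1} = 11 (mod 13).
  i = 2 (α = 10): (10−12)(10−9)(10−2)(10−8) = (−2)·1·8·2 = −32 ≡ 7, so v_2 = 7^{−1} = 2 (mod 13).
  i = 3 (α = 9): (9−12)(9−10)(9−2)(9−8) = (−3)·(−1)·7·1 = 21 ≡ 8, so v_3 = 8^{−1} = 5 (mod 13).
  i = 4 (α = 2): (2−12)(2−10)(2−9)(2−8) = (−10)·(−8)·(−7)·(−6) = 3360 ≡ 6, so v_4 = 6^{−1} = 11 (mod 13).
  i = 5 (α = 8): (8−12)(8−10)(8−9)(8−2) = (−4)·(−2)·(−1)·6 = −48 ≡ 4, so v_5 = 4^{−1} = 10 (mod 13).
  v = [11, 2, 5, 11, 10].
Step 2: syndromes of r = [10, 2, 12, 4, 9] (all sums mod 13).
  S_0 = Σ v_i r_i = 11·10 + 2·2 + 5·12 + 11·4 + 10·9 = 308 ≡ 9.
  S_1 = Σ v_i α_i r_i = 11·12·10 + 2·10·2 + 5·9·12 + 11·2·4 + 10·8·9 = 2708 ≡ 4.
  α_i^2 mod 13 = [1, 9, 3, 4, 12].
  S_2 = Σ v_i α_i^2 r_i = 11·1·10 + 2·9·2 + 5·3·12 + 11·4·4 + 10·12·9 = 1582 ≡ 9.
  S = (9, 4, 9) ≠ 0, so r is not a codeword (an error is present).
Step 3: locate the error. For a single error e at position i, S_ℓ = v_i·e·α_i^ℓ, so α_err = S_1/S_0.
  S_0^{−1} = 9^{−1} = 3 (mod 13), so α_err = 4·3 = 12 ≡ 12 = α_1. Error position i = 1.
  Consistency check: S_2/S_1 = 9·10 = 90 ≡ 12 = α_err ✓ (single-error assumption holds).
Step 4: error magnitude e = S_0/v_1 = S_0·∏_{j≠1}(α_1 − α_j) = 9·6 = 54 ≡ 2 (mod 13).
Step 5: correct position 1: c_1 = r_1 − e = 10 − 2 ≡ 8 (mod 13). Hence c = [8, 2, 12, 4, 9].
  Check: interpolating c through the α_i gives m(x) = 11 + 3·x (degree < 2) with m(α_i) = c_i for every i, so c is indeed a codeword.


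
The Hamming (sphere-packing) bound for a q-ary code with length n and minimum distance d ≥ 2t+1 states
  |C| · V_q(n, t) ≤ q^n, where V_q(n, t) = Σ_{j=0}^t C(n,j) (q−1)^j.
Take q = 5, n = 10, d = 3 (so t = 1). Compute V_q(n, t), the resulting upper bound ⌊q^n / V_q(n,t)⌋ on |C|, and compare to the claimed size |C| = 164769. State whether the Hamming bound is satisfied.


V_q(n, t) = 41, q^n = 9765625, Hamming bound = 238185, |C| = 164769 ≤ bound (satisfied).

Step 1: Compute V_q(n, t) = Σ_{j=0}^1 C(n, j) (q−1)^j.
  j = 0: C(10,0)·(4)^0 = 1·1 = 1.
  j = 1: C(10,1)·(4)^1 = 10·4 = 40.
  V_q(n, t) = 1 + 40 = 41.
Step 2: q^n = 5^10 = 9765625.
Step 3: Hamming bound ⌊q^n / V_q(n,t)⌋ = ⌊9765625/41⌋ = 238185.
Step 4: Compare |C| = 164769 to 238185: satisfied.
The claimed |C| lies below the Hamming bound.


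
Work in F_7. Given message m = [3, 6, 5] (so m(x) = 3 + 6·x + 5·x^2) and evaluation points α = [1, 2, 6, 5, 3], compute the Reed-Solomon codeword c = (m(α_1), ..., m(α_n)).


c = [0, 0, 2, 4, 3]

Message polynomial: m(x) = 3 + 6·x + 5·x^2 (mod 7).
For each evaluation point α_i, compute m(α_i) mod 7:
  α_1 = 1: Horner steps 5 → 4 → 0, so m(1) = 0.
  α_2 = 2: Horner steps 5 → 2 → 0, so m(2) = 0.
  α_3 = 6: Horner steps 5 → 1 → 2, so m(6) = 2.
  α_4 = 5: Horner steps 5 → 3 → 4, so m(5) = 4.
  α_5 = 3: Horner steps 5 → 0 → 3, so m(3) = 3.
Codeword c = [0, 0, 2, 4, 3] ∈ F_7^5.


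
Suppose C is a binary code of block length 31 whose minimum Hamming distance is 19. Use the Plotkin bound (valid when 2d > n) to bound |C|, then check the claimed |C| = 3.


Plotkin bound M ≤ 4; given |C| = 3 ≤ bound (satisfied).

Check applicability: 2d = 38, n = 31.
2d − n = 7 > 0, so Plotkin applies.
Compute d/(2d−n) = 19/7 ≈ 2.7143.
⌊d/(2d−n)⌋ = 2.
Plotkin bound: M ≤ 2·2 = 4.
Given |C| = 3, check: satisfied.
This |C| is below the Plotkin bound.


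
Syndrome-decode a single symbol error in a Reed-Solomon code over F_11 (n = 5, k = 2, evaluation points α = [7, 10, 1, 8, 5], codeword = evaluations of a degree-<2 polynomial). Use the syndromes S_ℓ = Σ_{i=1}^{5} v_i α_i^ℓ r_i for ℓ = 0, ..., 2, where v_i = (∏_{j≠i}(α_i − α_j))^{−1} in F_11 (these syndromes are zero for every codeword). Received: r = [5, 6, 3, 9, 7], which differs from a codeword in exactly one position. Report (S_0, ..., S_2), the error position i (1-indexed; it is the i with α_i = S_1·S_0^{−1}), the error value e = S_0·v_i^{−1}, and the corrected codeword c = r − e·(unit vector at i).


S = (10, 6, 8), error at position 5, error magnitude e = 10, c = [5, 6, 3, 9, 8].

Step 1: column multipliers v_i = (∏_{j≠i}(α_i − α_j))^{−1} mod 11.
  i = 1 (α = 7): (7−10)(7−1)(7−8)(7−5) = (−3)·6·(−1)·2 = 36 ≡ 3, so v_1 = 3^{−1} = 4 (mod 11).
  i = 2 (α = 10): (10−7)(10−1)(10−8)(10−5) = 3·9·2·5 = 270 ≡ 6, so v_2 = 6^{−1} = 2 (mod 11).
  i = 3 (α = 1): (1−7)(1−10)(1−8)(1−5) = (−6)·(−9)·(−7)·(−4) = 1512 ≡ 5, so v_3 = 5^{−1} = 9 (mod 11).
  i = 4 (α = 8): (8−7)(8−10)(8−1)(8−5) = 1·(−2)·7·3 = −42 ≡ 2, so v_4 = 2^{−1} = 6 (mod 11).
  i = 5 (α = 5): (5−7)(5−10)(5−1)(5−8) = (−2)·(−5)·4·(−3) = −120 ≡ 1, so v_5 = 1^{−1} = 1 (mod 11).
  v = [4, 2, 9, 6, 1].
Step 2: syndromes of r = [5, 6, 3, 9, 7] (all sums mod 11).
  S_0 = Σ v_i r_i = 4·5 + 2·6 + 9·3 + 6·9 + 1·7 = 120 ≡ 10.
  S_1 = Σ v_i α_i r_i = 4·7·5 + 2·10·6 + 9·1·3 + 6·8·9 + 1·5·7 = 754 ≡ 6.
  α_i^2 mod 11 = [5, 1, 1, 9, 3].
  S_2 = Σ v_i α_i^2 r_i = 4·5·5 + 2·1·6 + 9·1·3 + 6·9·9 + 1·3·7 = 646 ≡ 8.
  S = (10, 6, 8) ≠ 0, so r is not a codeword (an error is present).
Step 3: locate the error. For a single error e at position i, S_ℓ = v_i·e·α_i^ℓ, so α_err = S_1/S_0.
  S_0^{−1} = 10^{−1} = 10 (mod 11), so α_err = 6·10 = 60 ≡ 5 = α_5. Error position i = 5.
  Consistency check: S_2/S_1 = 8·2 = 16 ≡ 5 = α_err ✓ (single-error assumption holds).
Step 4: error magnitude e = S_0/v_5 = S_0·∏_{j≠5}(α_5 − α_j) = 10·1 = 10 ≡ 10 (mod 11).
Step 5: correct position 5: c_5 = r_5 − e = 7 − 10 ≡ 8 (mod 11). Hence c = [5, 6, 3, 9, 8].
  Check: interpolating c through the α_i gives m(x) = 10 + 4·x (degree < 2) with m(α_i) = c_i for every i, so c is indeed a codeword.
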